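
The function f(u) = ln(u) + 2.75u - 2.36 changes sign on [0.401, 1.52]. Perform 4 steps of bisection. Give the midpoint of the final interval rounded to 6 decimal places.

0.925531

f(0.401000) = -2.171044, f(1.520000) = 2.238710 (opposite signs)
step 1: m = 0.960500, f(m) = 0.241074 > 0 → root in [0.401000, 0.960500]
step 2: m = 0.680750, f(m) = -0.872498 < 0 → root in [0.680750, 0.960500]
step 3: m = 0.820625, f(m) = -0.300970 < 0 → root in [0.820625, 0.960500]
step 4: m = 0.890562, f(m) = -0.026855 < 0 → root in [0.890562, 0.960500]
Midpoint of [0.890562, 0.960500] = 0.925531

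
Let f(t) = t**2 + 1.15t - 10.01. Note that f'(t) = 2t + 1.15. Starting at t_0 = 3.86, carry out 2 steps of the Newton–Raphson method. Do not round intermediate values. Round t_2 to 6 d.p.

2.644836

t_0 = 3.860000: f = 9.328600, f' = 8.870000 → t_1 = 3.860000 - (9.328600)/(8.870000) = 2.808298
t_1 = 2.808298: f = 1.106078, f' = 6.766595 → t_2 = 2.808298 - (1.106078)/(6.766595) = 2.644836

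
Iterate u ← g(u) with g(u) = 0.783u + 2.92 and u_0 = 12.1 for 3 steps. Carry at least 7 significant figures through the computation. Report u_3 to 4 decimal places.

u_1 = g(12.100000) = 12.394300
u_2 = g(12.394300) = 12.624737
u_3 = g(12.624737) = 12.805169

12.8052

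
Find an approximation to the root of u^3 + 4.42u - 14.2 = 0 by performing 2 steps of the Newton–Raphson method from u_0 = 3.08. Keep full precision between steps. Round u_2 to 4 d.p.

f'(u) = 3u^2 + 4.42
u_0 = 3.080000: f = 28.631712, f' = 32.879200 → u_1 = 3.080000 - (28.631712)/(32.879200) = 2.209185
u_1 = 2.209185: f = 6.346515, f' = 19.061490 → u_2 = 2.209185 - (6.346515)/(19.061490) = 1.876235

1.8762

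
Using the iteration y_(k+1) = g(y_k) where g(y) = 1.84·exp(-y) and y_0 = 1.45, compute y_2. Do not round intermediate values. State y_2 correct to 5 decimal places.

y_1 = g(1.450000) = 0.431609
y_2 = g(0.431609) = 1.195012

1.19501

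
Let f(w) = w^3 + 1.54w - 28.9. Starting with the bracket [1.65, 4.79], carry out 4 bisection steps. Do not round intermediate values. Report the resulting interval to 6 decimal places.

[2.827500, 3.023750]

f(1.650000) = -21.866875, f(4.790000) = 88.378839 (opposite signs)
step 1: m = 3.220000, f(m) = 9.445048 > 0 → root in [1.650000, 3.220000]
step 2: m = 2.435000, f(m) = -10.712437 < 0 → root in [2.435000, 3.220000]
step 3: m = 2.827500, f(m) = -1.940477 < 0 → root in [2.827500, 3.220000]
step 4: m = 3.023750, f(m) = 3.402915 > 0 → root in [2.827500, 3.023750]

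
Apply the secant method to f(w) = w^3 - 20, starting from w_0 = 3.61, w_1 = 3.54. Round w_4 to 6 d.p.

2.717465

f(w_0) = 27.045881, f(w_1) = 24.361864
w_2 = 3.540000 - (24.361864)·(3.540000 - 3.610000)/(24.361864 - (27.045881)) = 2.904635; f(w_2) = 4.506128
w_3 = 2.904635 - (4.506128)·(2.904635 - 3.540000)/(4.506128 - (24.361864)) = 2.760443; f(w_3) = 1.034704
w_4 = 2.760443 - (1.034704)·(2.760443 - 2.904635)/(1.034704 - (4.506128)) = 2.717465; f(w_4) = 0.067431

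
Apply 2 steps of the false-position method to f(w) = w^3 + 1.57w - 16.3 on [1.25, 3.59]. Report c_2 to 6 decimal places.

2.139734

f(1.250000) = -12.384375, f(3.590000) = 35.604579
step 1: c = 1.853877, f(c) = -7.017895 < 0 → new bracket [1.853877, 3.590000]
step 2: c = 2.139734, f(c) = -3.143926 < 0 → new bracket [2.139734, 3.590000]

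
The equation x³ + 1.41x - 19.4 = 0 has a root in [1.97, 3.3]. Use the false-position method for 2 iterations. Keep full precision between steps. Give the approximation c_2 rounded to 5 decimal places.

f(1.970000) = -8.976927, f(3.300000) = 21.190000
step 1: c = 2.365775, f(c) = -2.823273 < 0 → new bracket [2.365775, 3.300000]
step 2: c = 2.475613, f(c) = -0.737195 < 0 → new bracket [2.475613, 3.300000]

2.47561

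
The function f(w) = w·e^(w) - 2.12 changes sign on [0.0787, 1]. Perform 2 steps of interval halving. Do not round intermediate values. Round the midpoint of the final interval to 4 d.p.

f(0.078700) = -2.034856, f(1.000000) = 0.598282 (opposite signs)
step 1: m = 0.539350, f(m) = -1.195073 < 0 → root in [0.539350, 1.000000]
step 2: m = 0.769675, f(m) = -0.458222 < 0 → root in [0.769675, 1.000000]
Midpoint of [0.769675, 1.000000] = 0.884837

0.8848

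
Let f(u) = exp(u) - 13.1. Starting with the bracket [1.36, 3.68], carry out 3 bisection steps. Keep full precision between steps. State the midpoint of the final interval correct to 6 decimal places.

f(1.360000) = -9.203807, f(3.680000) = 26.546394 (opposite signs)
step 1: m = 2.520000, f(m) = -0.671403 < 0 → root in [2.520000, 3.680000]
step 2: m = 3.100000, f(m) = 9.097951 > 0 → root in [2.520000, 3.100000]
step 3: m = 2.810000, f(m) = 3.509918 > 0 → root in [2.520000, 2.810000]
Midpoint of [2.520000, 2.810000] = 2.665000

2.665000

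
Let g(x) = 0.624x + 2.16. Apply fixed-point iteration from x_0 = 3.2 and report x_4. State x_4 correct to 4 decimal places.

5.3589

x_1 = g(3.200000) = 4.156800
x_2 = g(4.156800) = 4.753843
x_3 = g(4.753843) = 5.126398
x_4 = g(5.126398) = 5.358872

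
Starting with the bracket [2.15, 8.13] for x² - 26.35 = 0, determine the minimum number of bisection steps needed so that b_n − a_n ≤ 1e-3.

Initial width b − a = 8.13 − 2.15 = 5.980000.
After n steps the width is (b−a)/2^n; need (b−a)/2^n ≤ 1e-3.
So n ≥ log₂(5.980000/1e-3) = log₂(5980.0000) ≈ 12.5459.
Hence n = 13.

13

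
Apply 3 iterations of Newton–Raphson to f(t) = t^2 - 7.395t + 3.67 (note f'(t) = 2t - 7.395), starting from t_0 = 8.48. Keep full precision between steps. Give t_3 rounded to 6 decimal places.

Newton update: t ← t − f(t)/f'(t).
t_0 = 8.480000: f = 12.870800, f' = 9.565000 → t_1 = 8.480000 - (12.870800)/(9.565000) = 7.134386
t_1 = 7.134386: f = 1.810678, f' = 6.873772 → t_2 = 7.134386 - (1.810678)/(6.873772) = 6.870967
t_2 = 6.870967: f = 0.069389, f' = 6.346935 → t_3 = 6.870967 - (0.069389)/(6.346935) = 6.860035

6.860035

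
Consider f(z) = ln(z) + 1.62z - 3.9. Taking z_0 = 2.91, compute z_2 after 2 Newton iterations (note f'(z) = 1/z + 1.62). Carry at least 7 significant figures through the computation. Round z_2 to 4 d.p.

z_0 = 2.910000: f = 1.882353, f' = 1.963643 → z_1 = 2.910000 - (1.882353)/(1.963643) = 1.951397
z_1 = 1.951397: f = -0.070191, f' = 2.132453 → z_2 = 1.951397 - (-0.070191)/(2.132453) = 1.984313

1.9843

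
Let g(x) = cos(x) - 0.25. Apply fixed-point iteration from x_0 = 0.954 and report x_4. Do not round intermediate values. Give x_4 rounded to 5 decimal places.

0.61928

x_1 = g(0.954000) = 0.328425
x_2 = g(0.328425) = 0.696552
x_3 = g(0.696552) = 0.517059
x_4 = g(0.517059) = 0.619277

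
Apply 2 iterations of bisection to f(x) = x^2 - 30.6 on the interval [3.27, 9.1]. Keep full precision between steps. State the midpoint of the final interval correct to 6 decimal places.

f(3.270000) = -19.907100, f(9.100000) = 52.210000 (opposite signs)
step 1: m = 6.185000, f(m) = 7.654225 > 0 → root in [3.270000, 6.185000]
step 2: m = 4.727500, f(m) = -8.250744 < 0 → root in [4.727500, 6.185000]
Midpoint of [4.727500, 6.185000] = 5.456250

5.456250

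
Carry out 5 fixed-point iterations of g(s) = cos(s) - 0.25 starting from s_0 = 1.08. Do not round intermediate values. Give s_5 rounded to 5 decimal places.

0.55891

s_1 = g(1.080000) = 0.221328
s_2 = g(0.221328) = 0.725607
s_3 = g(0.725607) = 0.498097
s_4 = g(0.498097) = 0.628493
s_5 = g(0.628493) = 0.558914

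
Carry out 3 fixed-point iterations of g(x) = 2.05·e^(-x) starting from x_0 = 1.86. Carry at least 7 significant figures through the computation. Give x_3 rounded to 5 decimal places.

0.46206

x_1 = g(1.860000) = 0.319129
x_2 = g(0.319129) = 1.489903
x_3 = g(1.489903) = 0.462059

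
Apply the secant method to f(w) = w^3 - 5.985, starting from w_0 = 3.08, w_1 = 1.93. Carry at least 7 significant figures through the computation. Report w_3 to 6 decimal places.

1.818665

Secant update: w_(k+1) = w_k − f(w_k)·(w_k − w_(k-1))/(f(w_k) − f(w_(k-1))).
f(w_0) = 23.233112, f(w_1) = 1.204057
w_2 = 1.930000 - (1.204057)·(1.930000 - 3.080000)/(1.204057 - (23.233112)) = 1.867144; f(w_2) = 0.524284
w_3 = 1.867144 - (0.524284)·(1.867144 - 1.930000)/(0.524284 - (1.204057)) = 1.818665; f(w_3) = 0.030311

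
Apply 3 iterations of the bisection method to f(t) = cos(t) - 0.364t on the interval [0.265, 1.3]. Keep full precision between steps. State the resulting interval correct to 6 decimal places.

f(0.265000) = 0.868633, f(1.300000) = -0.205701 (opposite signs)
step 1: m = 0.782500, f(m) = 0.424323 > 0 → root in [0.782500, 1.300000]
step 2: m = 1.041250, f(m) = 0.126127 > 0 → root in [1.041250, 1.300000]
step 3: m = 1.170625, f(m) = -0.036531 < 0 → root in [1.041250, 1.170625]

[1.041250, 1.170625]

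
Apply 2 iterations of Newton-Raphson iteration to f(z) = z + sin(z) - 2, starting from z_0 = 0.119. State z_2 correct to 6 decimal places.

1.103102

f'(z) = 1 + cos(z)
z_0 = 0.119000: f = -1.762281, f' = 1.992928 → z_1 = 0.119000 - (-1.762281)/(1.992928) = 1.003267
z_1 = 1.003267: f = -0.153501, f' = 1.537550 → z_2 = 1.003267 - (-0.153501)/(1.537550) = 1.103102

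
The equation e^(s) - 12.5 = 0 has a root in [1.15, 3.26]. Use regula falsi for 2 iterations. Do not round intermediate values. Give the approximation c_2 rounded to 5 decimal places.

f(1.150000) = -9.341807, f(3.260000) = 13.549537
step 1: c = 2.011077, f(c) = -5.028639 < 0 → new bracket [2.011077, 3.260000]
step 2: c = 2.349129, f(c) = -2.023562 < 0 → new bracket [2.349129, 3.260000]

2.34913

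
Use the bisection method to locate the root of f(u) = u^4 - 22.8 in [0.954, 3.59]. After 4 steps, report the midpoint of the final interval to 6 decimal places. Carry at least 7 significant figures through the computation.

2.189625

f(0.954000) = -21.971689, f(3.590000) = 143.303122 (opposite signs)
step 1: m = 2.272000, f(m) = 3.846079 > 0 → root in [0.954000, 2.272000]
step 2: m = 1.613000, f(m) = -16.030798 < 0 → root in [1.613000, 2.272000]
step 3: m = 1.942500, f(m) = -8.562160 < 0 → root in [1.942500, 2.272000]
step 4: m = 2.107250, f(m) = -3.081937 < 0 → root in [2.107250, 2.272000]
Midpoint of [2.107250, 2.272000] = 2.189625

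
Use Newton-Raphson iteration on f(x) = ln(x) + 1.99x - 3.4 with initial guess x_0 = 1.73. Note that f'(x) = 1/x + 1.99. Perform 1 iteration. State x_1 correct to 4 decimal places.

x_0 = 1.730000: f = 0.590821, f' = 2.568035 → x_1 = 1.730000 - (0.590821)/(2.568035) = 1.499932

1.4999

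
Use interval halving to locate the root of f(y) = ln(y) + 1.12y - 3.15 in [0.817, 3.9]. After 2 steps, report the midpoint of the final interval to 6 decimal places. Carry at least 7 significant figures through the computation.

f(0.817000) = -2.437076, f(3.900000) = 2.578977 (opposite signs)
step 1: m = 2.358500, f(m) = 0.349546 > 0 → root in [0.817000, 2.358500]
step 2: m = 1.587750, f(m) = -0.909402 < 0 → root in [1.587750, 2.358500]
Midpoint of [1.587750, 2.358500] = 1.973125

1.973125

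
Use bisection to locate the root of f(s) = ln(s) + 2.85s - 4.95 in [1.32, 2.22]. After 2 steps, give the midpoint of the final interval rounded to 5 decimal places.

1.65750

f(1.320000) = -0.910368, f(2.220000) = 2.174507 (opposite signs)
step 1: m = 1.770000, f(m) = 0.665480 > 0 → root in [1.320000, 1.770000]
step 2: m = 1.545000, f(m) = -0.111726 < 0 → root in [1.545000, 1.770000]
Midpoint of [1.545000, 1.770000] = 1.657500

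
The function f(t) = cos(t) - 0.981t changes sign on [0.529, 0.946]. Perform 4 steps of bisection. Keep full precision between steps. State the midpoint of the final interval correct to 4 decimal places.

f(0.529000) = 0.344363, f(0.946000) = -0.343094 (opposite signs)
step 1: m = 0.737500, f(m) = 0.016664 > 0 → root in [0.737500, 0.946000]
step 2: m = 0.841750, f(m) = -0.159598 < 0 → root in [0.737500, 0.841750]
step 3: m = 0.789625, f(m) = -0.070510 < 0 → root in [0.737500, 0.789625]
step 4: m = 0.763563, f(m) = -0.026678 < 0 → root in [0.737500, 0.763563]
Midpoint of [0.737500, 0.763563] = 0.750531

0.7505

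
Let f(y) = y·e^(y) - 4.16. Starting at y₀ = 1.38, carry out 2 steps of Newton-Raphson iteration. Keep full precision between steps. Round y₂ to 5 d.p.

f'(y) = (y + 1)·e^(y)
y_0 = 1.380000: f = 1.325364, f' = 9.460266 → y_1 = 1.380000 - (1.325364)/(9.460266) = 1.239902
y_1 = 1.239902: f = 0.124202, f' = 7.739477 → y_2 = 1.239902 - (0.124202)/(7.739477) = 1.223854

1.22385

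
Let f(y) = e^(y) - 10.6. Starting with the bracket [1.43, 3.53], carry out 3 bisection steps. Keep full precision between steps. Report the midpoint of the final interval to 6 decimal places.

f(1.430000) = -6.421301, f(3.530000) = 23.523968 (opposite signs)
step 1: m = 2.480000, f(m) = 1.341264 > 0 → root in [1.430000, 2.480000]
step 2: m = 1.955000, f(m) = -3.536081 < 0 → root in [1.955000, 2.480000]
step 3: m = 2.217500, f(m) = -1.415659 < 0 → root in [2.217500, 2.480000]
Midpoint of [2.217500, 2.480000] = 2.348750

2.348750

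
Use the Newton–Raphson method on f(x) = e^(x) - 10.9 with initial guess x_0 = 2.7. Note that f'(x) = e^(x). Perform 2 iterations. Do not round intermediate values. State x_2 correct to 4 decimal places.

x_0 = 2.700000: f = 3.979732, f' = 14.879732 → x_1 = 2.700000 - (3.979732)/(14.879732) = 2.432540
x_1 = 2.432540: f = 0.487771, f' = 11.387771 → x_2 = 2.432540 - (0.487771)/(11.387771) = 2.389707

2.3897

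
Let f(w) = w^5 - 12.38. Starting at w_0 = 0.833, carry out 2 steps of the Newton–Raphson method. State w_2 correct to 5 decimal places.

f'(w) = 5w^4
w_0 = 0.833000: f = -11.978926, f' = 2.407410 → w_1 = 0.833000 - (-11.978926)/(2.407410) = 5.808857
w_1 = 5.808857: f = 6601.453770, f' = 5692.887801 → w_2 = 5.808857 - (6601.453770)/(5692.887801) = 4.649260

4.64926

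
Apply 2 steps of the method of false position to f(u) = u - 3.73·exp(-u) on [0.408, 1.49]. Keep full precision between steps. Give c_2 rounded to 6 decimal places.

1.178458

False-position update: c = (a·f(b) − b·f(a))/(f(b) − f(a)); replace the endpoint whose sign matches f(c).
f(0.408000) = -2.072371, f(1.490000) = 0.649360
step 1: c = 1.231853, f(c) = 0.143619 > 0 → new bracket [0.408000, 1.231853]
step 2: c = 1.178458, f(c) = 0.030540 > 0 → new bracket [0.408000, 1.178458]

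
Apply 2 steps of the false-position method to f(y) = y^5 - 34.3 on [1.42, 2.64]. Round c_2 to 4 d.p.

1.8679

f(1.420000) = -28.526466, f(2.640000) = 93.938856
step 1: c = 1.704181, f(c) = -19.925978 < 0 → new bracket [1.704181, 2.640000]
step 2: c = 1.867946, f(c) = -11.558364 < 0 → new bracket [1.867946, 2.640000]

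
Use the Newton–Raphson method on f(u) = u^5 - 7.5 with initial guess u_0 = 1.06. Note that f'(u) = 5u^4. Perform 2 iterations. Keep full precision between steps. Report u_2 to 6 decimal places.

u_0 = 1.060000: f = -6.161774, f' = 6.312385 → u_1 = 1.060000 - (-6.161774)/(6.312385) = 2.036140
u_1 = 2.036140: f = 27.497636, f' = 85.941112 → u_2 = 2.036140 - (27.497636)/(85.941112) = 1.716181

1.716181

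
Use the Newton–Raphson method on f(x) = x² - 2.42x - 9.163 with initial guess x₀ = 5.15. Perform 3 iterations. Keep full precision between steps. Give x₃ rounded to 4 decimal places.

4.4699

f'(x) = 2x - 2.42
x_0 = 5.150000: f = 4.896500, f' = 7.880000 → x_1 = 5.150000 - (4.896500)/(7.880000) = 4.528617
x_1 = 4.528617: f = 0.386117, f' = 6.637234 → x_2 = 4.528617 - (0.386117)/(6.637234) = 4.470442
x_2 = 4.470442: f = 0.003384, f' = 6.520885 → x_3 = 4.470442 - (0.003384)/(6.520885) = 4.469923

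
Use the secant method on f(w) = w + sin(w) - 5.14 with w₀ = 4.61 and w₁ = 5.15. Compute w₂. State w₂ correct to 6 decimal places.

5.919025

f(w_0) = -1.524763, f(w_1) = -0.895767
w_2 = 5.150000 - (-0.895767)·(5.150000 - 4.610000)/(-0.895767 - (-1.524763)) = 5.919025; f(w_2) = 0.422861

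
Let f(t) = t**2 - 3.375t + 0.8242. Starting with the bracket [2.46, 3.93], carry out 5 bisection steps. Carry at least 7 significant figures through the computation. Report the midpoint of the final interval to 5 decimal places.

3.12609

f(2.460000) = -1.426700, f(3.930000) = 3.005350 (opposite signs)
step 1: m = 3.195000, f(m) = 0.249100 > 0 → root in [2.460000, 3.195000]
step 2: m = 2.827500, f(m) = -0.723856 < 0 → root in [2.827500, 3.195000]
step 3: m = 3.011250, f(m) = -0.271142 < 0 → root in [3.011250, 3.195000]
step 4: m = 3.103125, f(m) = -0.019462 < 0 → root in [3.103125, 3.195000]
step 5: m = 3.149063, f(m) = 0.112709 > 0 → root in [3.103125, 3.149063]
Midpoint of [3.103125, 3.149063] = 3.126094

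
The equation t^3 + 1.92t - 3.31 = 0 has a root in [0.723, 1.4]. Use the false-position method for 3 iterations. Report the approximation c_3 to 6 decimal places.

f(0.723000) = -1.543907, f(1.400000) = 2.122000
step 1: c = 1.008120, f(c) = -0.349849 < 0 → new bracket [1.008120, 1.400000]
step 2: c = 1.063584, f(c) = -0.064778 < 0 → new bracket [1.063584, 1.400000]
step 3: c = 1.073550, f(c) = -0.011507 < 0 → new bracket [1.073550, 1.400000]

1.073550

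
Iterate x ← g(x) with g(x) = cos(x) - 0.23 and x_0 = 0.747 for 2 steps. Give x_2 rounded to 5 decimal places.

0.64579

x_1 = g(0.747000) = 0.503730
x_2 = g(0.503730) = 0.645788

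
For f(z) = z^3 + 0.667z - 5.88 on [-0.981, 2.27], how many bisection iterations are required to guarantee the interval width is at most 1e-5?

Initial width b − a = 2.27 − -0.981 = 3.251000.
After n steps the width is (b−a)/2^n; need (b−a)/2^n ≤ 1e-5.
So n ≥ log₂(3.251000/1e-5) = log₂(325100.0000) ≈ 18.3105.
Hence n = 19.

19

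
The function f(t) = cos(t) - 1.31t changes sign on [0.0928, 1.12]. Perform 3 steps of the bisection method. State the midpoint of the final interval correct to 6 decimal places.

f(0.092800) = 0.874129, f(1.120000) = -1.031518 (opposite signs)
step 1: m = 0.606400, f(m) = 0.027321 > 0 → root in [0.606400, 1.120000]
step 2: m = 0.863200, f(m) = -0.480783 < 0 → root in [0.606400, 0.863200]
step 3: m = 0.734800, f(m) = -0.220623 < 0 → root in [0.606400, 0.734800]
Midpoint of [0.606400, 0.734800] = 0.670600

0.670600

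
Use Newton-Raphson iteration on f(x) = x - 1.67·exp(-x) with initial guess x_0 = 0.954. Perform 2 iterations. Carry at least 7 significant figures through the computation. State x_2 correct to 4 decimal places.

0.7718

f'(x) = 1 + 1.67·exp(-x)
x_0 = 0.954000: f = 0.310721, f' = 1.643279 → x_1 = 0.954000 - (0.310721)/(1.643279) = 0.764914
x_1 = 0.764914: f = -0.012260, f' = 1.777174 → x_2 = 0.764914 - (-0.012260)/(1.777174) = 0.771813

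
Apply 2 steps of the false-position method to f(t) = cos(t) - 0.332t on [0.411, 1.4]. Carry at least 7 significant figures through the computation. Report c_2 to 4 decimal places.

f(0.411000) = 0.780270, f(1.400000) = -0.294833
step 1: c = 1.128780, f(c) = 0.053008 > 0 → new bracket [1.128780, 1.400000]
step 2: c = 1.170112, f(c) = 0.001572 > 0 → new bracket [1.170112, 1.400000]

1.1701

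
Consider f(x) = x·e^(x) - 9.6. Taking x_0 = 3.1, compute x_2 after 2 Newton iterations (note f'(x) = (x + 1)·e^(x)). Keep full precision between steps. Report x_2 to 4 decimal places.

x_0 = 3.100000: f = 59.213649, f' = 91.011600 → x_1 = 3.100000 - (59.213649)/(91.011600) = 2.449383
x_1 = 2.449383: f = 18.766812, f' = 39.948016 → x_2 = 2.449383 - (18.766812)/(39.948016) = 1.979603

1.9796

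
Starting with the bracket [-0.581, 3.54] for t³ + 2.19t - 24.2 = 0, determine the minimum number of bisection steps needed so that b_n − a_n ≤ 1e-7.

Initial width b − a = 3.54 − -0.581 = 4.121000.
After n steps the width is (b−a)/2^n; need (b−a)/2^n ≤ 1e-7.
So n ≥ log₂(4.121000/1e-7) = log₂(41210000.0000) ≈ 25.2965.
Hence n = 26.

26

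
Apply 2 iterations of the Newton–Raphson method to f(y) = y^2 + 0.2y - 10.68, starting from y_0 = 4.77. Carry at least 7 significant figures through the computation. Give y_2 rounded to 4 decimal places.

Newton update: y ← y − f(y)/f'(y).
f'(y) = 2y + 0.2
y_0 = 4.770000: f = 13.026900, f' = 9.740000 → y_1 = 4.770000 - (13.026900)/(9.740000) = 3.432536
y_1 = 3.432536: f = 1.788810, f' = 7.065072 → y_2 = 3.432536 - (1.788810)/(7.065072) = 3.179345

3.1793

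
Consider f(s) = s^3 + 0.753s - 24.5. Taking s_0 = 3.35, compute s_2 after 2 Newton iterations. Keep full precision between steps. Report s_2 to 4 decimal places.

2.8200

f'(s) = 3s^2 + 0.753
s_0 = 3.350000: f = 15.617925, f' = 34.420500 → s_1 = 3.350000 - (15.617925)/(34.420500) = 2.896261
s_1 = 2.896261: f = 1.975670, f' = 25.917982 → s_2 = 2.896261 - (1.975670)/(25.917982) = 2.820033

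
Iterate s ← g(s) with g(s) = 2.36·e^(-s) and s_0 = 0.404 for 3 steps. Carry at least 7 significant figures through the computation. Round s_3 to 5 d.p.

1.44837

s_1 = g(0.404000) = 1.575640
s_2 = g(1.575640) = 0.488225
s_3 = g(0.488225) = 1.448367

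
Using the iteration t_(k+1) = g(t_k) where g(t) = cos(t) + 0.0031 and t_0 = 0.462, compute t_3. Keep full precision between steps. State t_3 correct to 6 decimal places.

t_1 = g(0.462000) = 0.898263
t_2 = g(0.898263) = 0.626070
t_3 = g(0.626070) = 0.813437

0.813437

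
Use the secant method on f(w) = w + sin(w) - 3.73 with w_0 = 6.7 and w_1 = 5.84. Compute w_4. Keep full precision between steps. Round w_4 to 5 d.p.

f(w_0) = 3.374850, f(w_1) = 1.681181
w_2 = 5.840000 - (1.681181)·(5.840000 - 6.700000)/(1.681181 - (3.374850)) = 4.986341; f(w_2) = 0.293632
w_3 = 4.986341 - (0.293632)·(4.986341 - 5.840000)/(0.293632 - (1.681181)) = 4.805691; f(w_3) = 0.080040
w_4 = 4.805691 - (0.080040)·(4.805691 - 4.986341)/(0.080040 - (0.293632)) = 4.737995; f(w_4) = 0.008323

4.73799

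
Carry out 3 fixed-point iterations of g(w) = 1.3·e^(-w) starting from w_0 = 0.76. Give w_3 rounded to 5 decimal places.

0.64055

w_1 = g(0.760000) = 0.607966
w_2 = g(0.607966) = 0.707794
w_3 = g(0.707794) = 0.640549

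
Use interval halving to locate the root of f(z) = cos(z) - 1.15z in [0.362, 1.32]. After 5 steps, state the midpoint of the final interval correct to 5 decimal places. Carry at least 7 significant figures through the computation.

0.67634

f(0.362000) = 0.518890, f(1.320000) = -1.269825 (opposite signs)
step 1: m = 0.841000, f(m) = -0.300432 < 0 → root in [0.362000, 0.841000]
step 2: m = 0.601500, f(m) = 0.132763 > 0 → root in [0.601500, 0.841000]
step 3: m = 0.721250, f(m) = -0.078457 < 0 → root in [0.601500, 0.721250]
step 4: m = 0.661375, f(m) = 0.028567 > 0 → root in [0.661375, 0.721250]
step 5: m = 0.691312, f(m) = -0.024599 < 0 → root in [0.661375, 0.691312]
Midpoint of [0.661375, 0.691312] = 0.676344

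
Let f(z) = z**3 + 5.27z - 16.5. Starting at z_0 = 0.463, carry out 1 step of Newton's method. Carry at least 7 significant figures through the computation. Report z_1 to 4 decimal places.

2.8240

f'(z) = 3z**2 + 5.27
z_0 = 0.463000: f = -13.960737, f' = 5.913107 → z_1 = 0.463000 - (-13.960737)/(5.913107) = 2.823982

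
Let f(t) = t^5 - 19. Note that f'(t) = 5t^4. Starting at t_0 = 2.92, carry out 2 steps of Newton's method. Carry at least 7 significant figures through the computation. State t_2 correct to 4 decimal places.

t_0 = 2.920000: f = 193.282531, f' = 363.497485 → t_1 = 2.920000 - (193.282531)/(363.497485) = 2.388270
t_1 = 2.388270: f = 58.699296, f' = 162.668578 → t_2 = 2.388270 - (58.699296)/(162.668578) = 2.027418

2.0274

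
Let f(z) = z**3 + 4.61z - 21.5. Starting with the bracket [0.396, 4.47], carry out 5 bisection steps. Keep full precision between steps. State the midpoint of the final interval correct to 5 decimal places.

2.24203

f(0.396000) = -19.612341, f(4.470000) = 88.421323 (opposite signs)
step 1: m = 2.433000, f(m) = 4.118247 > 0 → root in [0.396000, 2.433000]
step 2: m = 1.414500, f(m) = -12.149009 < 0 → root in [1.414500, 2.433000]
step 3: m = 1.923750, f(m) = -5.512071 < 0 → root in [1.923750, 2.433000]
step 4: m = 2.178375, f(m) = -1.120610 < 0 → root in [2.178375, 2.433000]
step 5: m = 2.305687, f(m) = 1.386703 > 0 → root in [2.178375, 2.305687]
Midpoint of [2.178375, 2.305687] = 2.242031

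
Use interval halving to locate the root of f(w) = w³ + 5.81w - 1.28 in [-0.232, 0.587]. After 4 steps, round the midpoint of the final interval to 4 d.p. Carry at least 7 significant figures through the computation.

f(-0.232000) = -2.640407, f(0.587000) = 2.332732 (opposite signs)
step 1: m = 0.177500, f(m) = -0.243133 < 0 → root in [0.177500, 0.587000]
step 2: m = 0.382250, f(m) = 0.996725 > 0 → root in [0.177500, 0.382250]
step 3: m = 0.279875, f(m) = 0.367996 > 0 → root in [0.177500, 0.279875]
step 4: m = 0.228687, f(m) = 0.060634 > 0 → root in [0.177500, 0.228687]
Midpoint of [0.177500, 0.228687] = 0.203094

0.2031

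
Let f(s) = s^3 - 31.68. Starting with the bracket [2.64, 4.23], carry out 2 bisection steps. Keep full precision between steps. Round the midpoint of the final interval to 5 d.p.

f(2.640000) = -13.280256, f(4.230000) = 44.006967 (opposite signs)
step 1: m = 3.435000, f(m) = 8.850338 > 0 → root in [2.640000, 3.435000]
step 2: m = 3.037500, f(m) = -3.654791 < 0 → root in [3.037500, 3.435000]
Midpoint of [3.037500, 3.435000] = 3.236250

3.23625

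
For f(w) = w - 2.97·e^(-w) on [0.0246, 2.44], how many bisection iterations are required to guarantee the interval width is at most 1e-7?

25

Initial width b − a = 2.44 − 0.0246 = 2.415400.
After n steps the width is (b−a)/2^n; need (b−a)/2^n ≤ 1e-7.
So n ≥ log₂(2.415400/1e-7) = log₂(24154000.0000) ≈ 24.5258.
Hence n = 25.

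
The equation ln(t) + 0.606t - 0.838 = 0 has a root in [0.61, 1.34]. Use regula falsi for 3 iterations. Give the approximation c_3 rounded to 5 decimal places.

False-position update: c = (a·f(b) − b·f(a))/(f(b) − f(a)); replace the endpoint whose sign matches f(c).
f(0.610000) = -0.962636, f(1.340000) = 0.266710
step 1: c = 1.181625, f(c) = 0.044955 > 0 → new bracket [0.610000, 1.181625]
step 2: c = 1.156121, f(c) = 0.007680 > 0 → new bracket [0.610000, 1.156121]
step 3: c = 1.151799, f(c) = 0.001315 > 0 → new bracket [0.610000, 1.151799]

1.15180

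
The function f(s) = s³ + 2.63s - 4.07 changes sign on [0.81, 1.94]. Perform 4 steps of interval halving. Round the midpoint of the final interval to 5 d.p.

1.05719

f(0.810000) = -1.408259, f(1.940000) = 8.333584 (opposite signs)
step 1: m = 1.375000, f(m) = 2.145859 > 0 → root in [0.810000, 1.375000]
step 2: m = 1.092500, f(m) = 0.107235 > 0 → root in [0.810000, 1.092500]
step 3: m = 0.951250, f(m) = -0.707449 < 0 → root in [0.951250, 1.092500]
step 4: m = 1.021875, f(m) = -0.315398 < 0 → root in [1.021875, 1.092500]
Midpoint of [1.021875, 1.092500] = 1.057187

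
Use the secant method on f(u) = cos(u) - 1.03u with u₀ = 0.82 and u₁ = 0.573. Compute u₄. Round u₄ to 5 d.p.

0.72603

f(u_0) = -0.162379, f(u_1) = 0.250088
u_2 = 0.573000 - (0.250088)·(0.573000 - 0.820000)/(0.250088 - (-0.162379)) = 0.722762; f(u_2) = 0.005537
u_3 = 0.722762 - (0.005537)·(0.722762 - 0.573000)/(0.005537 - (0.250088)) = 0.726153; f(u_3) = -0.000203
u_4 = 0.726153 - (-0.000203)·(0.726153 - 0.722762)/(-0.000203 - (0.005537)) = 0.726033; f(u_4) = 0.000000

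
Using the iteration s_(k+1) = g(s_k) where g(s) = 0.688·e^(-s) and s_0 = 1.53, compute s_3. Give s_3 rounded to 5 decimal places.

0.38032

s_1 = g(1.530000) = 0.148977
s_2 = g(0.148977) = 0.592773
s_3 = g(0.592773) = 0.380321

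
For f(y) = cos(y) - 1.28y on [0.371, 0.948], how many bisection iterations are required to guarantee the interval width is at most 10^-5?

16

Initial width b − a = 0.948 − 0.371 = 0.577000.
After n steps the width is (b−a)/2^n; need (b−a)/2^n ≤ 10^-5.
So n ≥ log₂(0.577000/10^-5) = log₂(57700.0000) ≈ 15.8163.
Hence n = 16.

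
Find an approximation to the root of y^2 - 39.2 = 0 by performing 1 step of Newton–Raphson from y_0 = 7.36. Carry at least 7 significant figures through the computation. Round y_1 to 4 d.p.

f'(y) = 2y
y_0 = 7.360000: f = 14.969600, f' = 14.720000 → y_1 = 7.360000 - (14.969600)/(14.720000) = 6.343043

6.3430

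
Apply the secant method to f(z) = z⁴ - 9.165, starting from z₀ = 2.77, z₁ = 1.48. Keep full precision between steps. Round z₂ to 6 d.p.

f(z_0) = 49.708394, f(z_1) = -4.367148
z_2 = 1.480000 - (-4.367148)·(1.480000 - 2.770000)/(-4.367148 - (49.708394)) = 1.584181; f(z_2) = -2.866767

1.584181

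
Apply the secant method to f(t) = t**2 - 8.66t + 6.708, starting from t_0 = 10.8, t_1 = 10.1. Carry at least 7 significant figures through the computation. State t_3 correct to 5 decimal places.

7.93225

f(t_0) = 29.820000, f(t_1) = 21.252000
t_2 = 10.100000 - (21.252000)·(10.100000 - 10.800000)/(21.252000 - (29.820000)) = 8.363725; f(t_2) = 4.230041
t_3 = 8.363725 - (4.230041)·(8.363725 - 10.100000)/(4.230041 - (21.252000)) = 7.932253; f(t_3) = 0.935324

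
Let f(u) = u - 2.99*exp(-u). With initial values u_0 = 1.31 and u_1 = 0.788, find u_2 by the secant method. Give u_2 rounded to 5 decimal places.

1.06563

Secant update: u_(k+1) = u_k − f(u_k)·(u_k − u_(k-1))/(f(u_k) − f(u_(k-1))).
f(u_0) = 0.503238, f(u_1) = -0.571713
u_2 = 0.788000 - (-0.571713)·(0.788000 - 1.310000)/(-0.571713 - (0.503238)) = 1.065626; f(u_2) = 0.035534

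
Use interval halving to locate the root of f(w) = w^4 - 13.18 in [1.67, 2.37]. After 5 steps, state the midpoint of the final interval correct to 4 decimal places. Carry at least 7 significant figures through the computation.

f(1.670000) = -5.402037, f(2.370000) = 18.369566 (opposite signs)
step 1: m = 2.020000, f(m) = 3.469664 > 0 → root in [1.670000, 2.020000]
step 2: m = 1.845000, f(m) = -1.592614 < 0 → root in [1.845000, 2.020000]
step 3: m = 1.932500, f(m) = 0.766910 > 0 → root in [1.845000, 1.932500]
step 4: m = 1.888750, f(m) = -0.453824 < 0 → root in [1.888750, 1.932500]
step 5: m = 1.910625, f(m) = 0.146062 > 0 → root in [1.888750, 1.910625]
Midpoint of [1.888750, 1.910625] = 1.899687

1.8997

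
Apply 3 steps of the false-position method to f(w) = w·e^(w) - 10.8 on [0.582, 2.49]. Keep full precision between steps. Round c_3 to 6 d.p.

f(0.582000) = -9.758445, f(2.490000) = 19.232578
step 1: c = 1.224237, f(c) = -6.635671 < 0 → new bracket [1.224237, 2.490000]
step 2: c = 1.548928, f(c) = -3.510090 < 0 → new bracket [1.548928, 2.490000]
step 3: c = 1.694173, f(c) = -1.580074 < 0 → new bracket [1.694173, 2.490000]

1.694173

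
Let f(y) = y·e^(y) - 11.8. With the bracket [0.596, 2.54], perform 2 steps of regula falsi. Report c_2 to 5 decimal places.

f(0.596000) = -10.718352, f(2.540000) = 20.406364
step 1: c = 1.265451, f(c) = -7.314366 < 0 → new bracket [1.265451, 2.540000]
step 2: c = 1.601752, f(c) = -3.852553 < 0 → new bracket [1.601752, 2.540000]

1.60175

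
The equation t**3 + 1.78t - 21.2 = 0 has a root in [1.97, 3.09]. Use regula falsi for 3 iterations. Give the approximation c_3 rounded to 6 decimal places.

2.550386

f(1.970000) = -10.048027, f(3.090000) = 13.803829
step 1: c = 2.441820, f(c) = -2.294239 < 0 → new bracket [2.441820, 3.090000]
step 2: c = 2.534197, f(c) = -0.414134 < 0 → new bracket [2.534197, 3.090000]
step 3: c = 2.550386, f(c) = -0.071412 < 0 → new bracket [2.550386, 3.090000]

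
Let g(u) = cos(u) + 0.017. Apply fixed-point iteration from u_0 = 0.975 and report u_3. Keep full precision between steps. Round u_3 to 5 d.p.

0.67362

u_1 = g(0.975000) = 0.578168
u_2 = g(0.578168) = 0.854465
u_3 = g(0.854465) = 0.673622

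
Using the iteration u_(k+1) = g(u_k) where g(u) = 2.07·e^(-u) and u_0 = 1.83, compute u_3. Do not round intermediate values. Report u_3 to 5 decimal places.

u_1 = g(1.830000) = 0.332056
u_2 = g(0.332056) = 1.485115
u_3 = g(1.485115) = 0.468806

0.46881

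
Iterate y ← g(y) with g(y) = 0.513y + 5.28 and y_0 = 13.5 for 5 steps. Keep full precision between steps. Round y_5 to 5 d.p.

10.93633

y_1 = g(13.500000) = 12.205500
y_2 = g(12.205500) = 11.541422
y_3 = g(11.541422) = 11.200749
y_4 = g(11.200749) = 11.025984
y_5 = g(11.025984) = 10.936330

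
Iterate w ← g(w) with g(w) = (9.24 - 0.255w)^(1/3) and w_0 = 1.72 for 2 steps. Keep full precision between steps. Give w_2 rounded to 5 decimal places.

2.05777

w_1 = g(1.720000) = 2.064670
w_2 = g(2.064670) = 2.057774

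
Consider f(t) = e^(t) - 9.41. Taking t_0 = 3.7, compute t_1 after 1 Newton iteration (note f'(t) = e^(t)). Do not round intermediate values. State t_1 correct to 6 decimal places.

2.932648

Newton update: t ← t − f(t)/f'(t).
t_0 = 3.700000: f = 31.037304, f' = 40.447304 → t_1 = 3.700000 - (31.037304)/(40.447304) = 2.932648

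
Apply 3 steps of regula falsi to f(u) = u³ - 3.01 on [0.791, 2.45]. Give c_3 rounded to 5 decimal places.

f(0.791000) = -2.515086, f(2.450000) = 11.696125
step 1: c = 1.084608, f(c) = -1.734094 < 0 → new bracket [1.084608, 2.450000]
step 2: c = 1.260906, f(c) = -1.005306 < 0 → new bracket [1.260906, 2.450000]
step 3: c = 1.355022, f(c) = -0.522067 < 0 → new bracket [1.355022, 2.450000]

1.35502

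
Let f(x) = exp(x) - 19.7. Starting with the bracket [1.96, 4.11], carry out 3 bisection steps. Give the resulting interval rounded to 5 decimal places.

[2.76625, 3.03500]

f(1.960000) = -12.600673, f(4.110000) = 41.246718 (opposite signs)
step 1: m = 3.035000, f(m) = 1.100978 > 0 → root in [1.960000, 3.035000]
step 2: m = 2.497500, f(m) = -7.547924 < 0 → root in [2.497500, 3.035000]
step 3: m = 2.766250, f(m) = -3.801099 < 0 → root in [2.766250, 3.035000]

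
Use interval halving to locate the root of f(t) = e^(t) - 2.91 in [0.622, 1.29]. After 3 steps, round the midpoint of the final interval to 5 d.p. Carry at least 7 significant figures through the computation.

1.08125

f(0.622000) = -1.047350, f(1.290000) = 0.722787 (opposite signs)
step 1: m = 0.956000, f(m) = -0.308729 < 0 → root in [0.956000, 1.290000]
step 2: m = 1.123000, f(m) = 0.164063 > 0 → root in [0.956000, 1.123000]
step 3: m = 1.039500, f(m) = -0.082197 < 0 → root in [1.039500, 1.123000]
Midpoint of [1.039500, 1.123000] = 1.081250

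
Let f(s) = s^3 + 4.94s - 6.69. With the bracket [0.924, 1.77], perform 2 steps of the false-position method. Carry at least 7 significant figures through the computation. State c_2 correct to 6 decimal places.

1.081432

f(0.924000) = -1.336551, f(1.770000) = 7.599033
step 1: c = 1.050541, f(c) = -0.340908 < 0 → new bracket [1.050541, 1.770000]
step 2: c = 1.081432, f(c) = -0.082996 < 0 → new bracket [1.081432, 1.770000]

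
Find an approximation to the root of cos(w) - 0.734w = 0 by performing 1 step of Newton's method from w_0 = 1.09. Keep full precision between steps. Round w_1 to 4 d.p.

f'(w) = -sin(w) - 0.734
w_0 = 1.090000: f = -0.337575, f' = -1.620627 → w_1 = 1.090000 - (-0.337575)/(-1.620627) = 0.881701

0.8817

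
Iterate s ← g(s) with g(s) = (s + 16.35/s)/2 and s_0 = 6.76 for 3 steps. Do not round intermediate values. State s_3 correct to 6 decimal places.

s_1 = g(6.760000) = 4.589320
s_2 = g(4.589320) = 4.075970
s_3 = g(4.075970) = 4.043643

4.043643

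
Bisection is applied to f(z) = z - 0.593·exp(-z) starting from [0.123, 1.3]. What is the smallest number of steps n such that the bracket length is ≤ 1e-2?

7

Initial width b − a = 1.3 − 0.123 = 1.177000.
After n steps the width is (b−a)/2^n; need (b−a)/2^n ≤ 1e-2.
So n ≥ log₂(1.177000/1e-2) = log₂(117.7000) ≈ 6.8790.
Hence n = 7.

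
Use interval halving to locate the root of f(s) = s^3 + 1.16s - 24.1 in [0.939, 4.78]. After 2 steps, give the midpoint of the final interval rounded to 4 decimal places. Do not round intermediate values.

2.3794

f(0.939000) = -22.182824, f(4.780000) = 90.660152 (opposite signs)
step 1: m = 2.859500, f(m) = 2.598409 > 0 → root in [0.939000, 2.859500]
step 2: m = 1.899250, f(m) = -15.045989 < 0 → root in [1.899250, 2.859500]
Midpoint of [1.899250, 2.859500] = 2.379375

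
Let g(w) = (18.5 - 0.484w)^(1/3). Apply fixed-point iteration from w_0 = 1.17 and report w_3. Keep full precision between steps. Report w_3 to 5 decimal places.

2.58382

w_1 = g(1.170000) = 2.617521
w_2 = g(2.617521) = 2.582982
w_3 = g(2.582982) = 2.583816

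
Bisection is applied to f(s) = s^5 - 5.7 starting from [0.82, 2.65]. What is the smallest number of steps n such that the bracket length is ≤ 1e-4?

15

Initial width b − a = 2.65 − 0.82 = 1.830000.
After n steps the width is (b−a)/2^n; need (b−a)/2^n ≤ 1e-4.
So n ≥ log₂(1.830000/1e-4) = log₂(18300.0000) ≈ 14.1596.
Hence n = 15.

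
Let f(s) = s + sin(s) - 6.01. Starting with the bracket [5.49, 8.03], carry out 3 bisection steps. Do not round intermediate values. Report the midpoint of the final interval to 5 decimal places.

6.28375

f(5.490000) = -1.232592, f(8.030000) = 3.004549 (opposite signs)
step 1: m = 6.760000, f(m) = 1.208951 > 0 → root in [5.490000, 6.760000]
step 2: m = 6.125000, f(m) = -0.042526 < 0 → root in [6.125000, 6.760000]
step 3: m = 6.442500, f(m) = 0.591142 > 0 → root in [6.125000, 6.442500]
Midpoint of [6.125000, 6.442500] = 6.283750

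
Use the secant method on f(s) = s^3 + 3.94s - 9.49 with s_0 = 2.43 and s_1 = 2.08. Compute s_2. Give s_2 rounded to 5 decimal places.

f(s_0) = 14.433107, f(s_1) = 7.704112
s_2 = 2.080000 - (7.704112)·(2.080000 - 2.430000)/(7.704112 - (14.433107)) = 1.679281; f(s_2) = 1.861908

1.67928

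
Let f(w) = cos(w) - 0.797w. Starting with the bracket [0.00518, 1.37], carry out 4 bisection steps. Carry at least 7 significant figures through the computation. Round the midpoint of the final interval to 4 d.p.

0.8155

f(0.005180) = 0.995858, f(1.370000) = -0.892440 (opposite signs)
step 1: m = 0.687590, f(m) = 0.224769 > 0 → root in [0.687590, 1.370000]
step 2: m = 1.028795, f(m) = -0.304098 < 0 → root in [0.687590, 1.028795]
step 3: m = 0.858193, f(m) = -0.030173 < 0 → root in [0.687590, 0.858193]
step 4: m = 0.772891, f(m) = 0.099901 > 0 → root in [0.772891, 0.858193]
Midpoint of [0.772891, 0.858193] = 0.815542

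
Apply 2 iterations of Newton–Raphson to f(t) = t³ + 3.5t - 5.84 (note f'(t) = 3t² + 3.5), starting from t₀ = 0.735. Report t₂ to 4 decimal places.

t_0 = 0.735000: f = -2.870435, f' = 5.120675 → t_1 = 0.735000 - (-2.870435)/(5.120675) = 1.295558
t_1 = 1.295558: f = 0.869008, f' = 8.535411 → t_2 = 1.295558 - (0.869008)/(8.535411) = 1.193746

1.1937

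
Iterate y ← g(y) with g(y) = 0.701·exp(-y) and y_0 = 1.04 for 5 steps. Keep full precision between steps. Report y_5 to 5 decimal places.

y_1 = g(1.040000) = 0.247772
y_2 = g(0.247772) = 0.547157
y_3 = g(0.547157) = 0.405593
y_4 = g(0.405593) = 0.467273
y_5 = g(0.467273) = 0.439323

0.43932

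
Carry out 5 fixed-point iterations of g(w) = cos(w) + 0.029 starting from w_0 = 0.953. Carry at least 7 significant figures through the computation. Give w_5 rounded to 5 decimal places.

0.72518

w_1 = g(0.953000) = 0.608240
w_2 = g(0.608240) = 0.849655
w_3 = g(0.849655) = 0.689242
w_4 = g(0.689242) = 0.800728
w_5 = g(0.800728) = 0.725184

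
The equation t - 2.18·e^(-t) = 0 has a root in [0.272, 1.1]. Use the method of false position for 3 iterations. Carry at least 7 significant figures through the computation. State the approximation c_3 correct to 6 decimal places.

f(0.272000) = -1.388842, f(1.100000) = 0.374341
step 1: c = 0.924208, f(c) = 0.059084 > 0 → new bracket [0.272000, 0.924208]
step 2: c = 0.897594, f(c) = 0.009137 > 0 → new bracket [0.272000, 0.897594]
step 3: c = 0.893505, f(c) = 0.001408 > 0 → new bracket [0.272000, 0.893505]

0.893505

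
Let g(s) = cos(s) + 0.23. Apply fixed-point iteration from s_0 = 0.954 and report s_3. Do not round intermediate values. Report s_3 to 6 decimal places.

s_1 = g(0.954000) = 0.808425
s_2 = g(0.808425) = 0.920638
s_3 = g(0.920638) = 0.835312

0.835312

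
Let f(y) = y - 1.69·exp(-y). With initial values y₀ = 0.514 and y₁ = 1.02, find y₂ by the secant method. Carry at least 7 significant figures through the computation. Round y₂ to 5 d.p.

f(y_0) = -0.496786, f(y_1) = 0.410595
y_2 = 1.020000 - (0.410595)·(1.020000 - 0.514000)/(0.410595 - (-0.496786)) = 0.791032; f(y_2) = 0.024826

0.79103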